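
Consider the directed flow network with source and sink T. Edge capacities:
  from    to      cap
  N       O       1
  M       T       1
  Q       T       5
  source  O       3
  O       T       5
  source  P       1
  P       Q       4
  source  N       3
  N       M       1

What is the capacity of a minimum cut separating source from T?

Max flow = 6 (via 4 augmenting paths).
In the residual at optimum, the set reachable from source is {N, source}.
Cut edges: source->P (cap 1), source->O (cap 3), N->M (cap 1), N->O (cap 1). Sum = 6.

6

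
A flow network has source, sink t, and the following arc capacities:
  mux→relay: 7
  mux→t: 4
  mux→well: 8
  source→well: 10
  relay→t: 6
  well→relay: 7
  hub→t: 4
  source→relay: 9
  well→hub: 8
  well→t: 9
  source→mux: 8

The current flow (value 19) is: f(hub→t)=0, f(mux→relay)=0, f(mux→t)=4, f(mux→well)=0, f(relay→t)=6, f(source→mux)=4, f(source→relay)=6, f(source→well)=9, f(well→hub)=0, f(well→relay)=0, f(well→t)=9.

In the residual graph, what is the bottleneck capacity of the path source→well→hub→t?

1

Residual capacities along the path: source→well: 1, well→hub: 8, hub→t: 4.
Minimum is 1.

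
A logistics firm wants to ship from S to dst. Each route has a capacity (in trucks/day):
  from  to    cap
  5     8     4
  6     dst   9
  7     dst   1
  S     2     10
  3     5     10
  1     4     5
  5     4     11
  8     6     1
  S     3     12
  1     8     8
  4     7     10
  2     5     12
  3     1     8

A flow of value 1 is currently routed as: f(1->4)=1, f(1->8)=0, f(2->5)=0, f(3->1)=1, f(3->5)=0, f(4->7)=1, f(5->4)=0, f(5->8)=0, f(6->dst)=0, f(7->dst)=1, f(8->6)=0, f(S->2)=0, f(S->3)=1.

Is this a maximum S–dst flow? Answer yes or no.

Residual path S->3->1->8->6->dst has bottleneck 1 > 0.
Pushing 1 along it raises the flow to 2, so the given flow is not maximum.

No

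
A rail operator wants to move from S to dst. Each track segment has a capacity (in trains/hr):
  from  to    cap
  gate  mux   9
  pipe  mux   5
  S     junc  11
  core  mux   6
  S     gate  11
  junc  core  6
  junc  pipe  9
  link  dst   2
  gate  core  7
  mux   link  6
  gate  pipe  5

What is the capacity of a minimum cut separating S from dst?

Max flow = 2 (via 1 augmenting path).
In the residual at optimum, the set reachable from S is {S, core, gate, junc, link, mux, pipe}.
Cut edges: link→dst (cap 2). Sum = 2.

2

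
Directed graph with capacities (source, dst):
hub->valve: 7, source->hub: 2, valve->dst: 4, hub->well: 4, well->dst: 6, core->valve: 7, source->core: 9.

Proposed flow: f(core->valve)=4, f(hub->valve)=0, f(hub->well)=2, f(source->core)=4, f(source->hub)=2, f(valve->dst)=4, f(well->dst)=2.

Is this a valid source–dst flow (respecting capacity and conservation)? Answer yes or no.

Every edge has 0 ≤ f(e) ≤ cap(e).
At each intermediate node, inflow equals outflow.

Yes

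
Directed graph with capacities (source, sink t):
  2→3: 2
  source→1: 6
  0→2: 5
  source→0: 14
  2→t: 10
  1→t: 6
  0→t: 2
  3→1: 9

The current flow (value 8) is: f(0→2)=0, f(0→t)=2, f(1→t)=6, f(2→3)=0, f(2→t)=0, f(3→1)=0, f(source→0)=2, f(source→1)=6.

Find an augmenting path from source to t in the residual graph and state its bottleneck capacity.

source→0→2→t, bottleneck 5

Residual along source→0→2→t: source→0: 12, 0→2: 5, 2→t: 10.
Bottleneck = min = 5.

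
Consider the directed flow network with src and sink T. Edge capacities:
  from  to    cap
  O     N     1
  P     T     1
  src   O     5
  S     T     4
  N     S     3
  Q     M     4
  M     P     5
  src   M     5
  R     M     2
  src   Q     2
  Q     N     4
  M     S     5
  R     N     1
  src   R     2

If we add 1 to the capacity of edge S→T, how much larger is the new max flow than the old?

Original max flow = 5.
After raising cap(S→T), augmenting paths through that edge carry 1 more unit.
New max flow = 6. Increase = 1.

1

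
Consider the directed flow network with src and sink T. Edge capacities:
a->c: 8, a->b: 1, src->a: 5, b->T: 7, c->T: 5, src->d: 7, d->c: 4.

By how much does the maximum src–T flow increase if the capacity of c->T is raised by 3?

3

Original max flow = 6.
After raising cap(c->T), augmenting paths through that edge carry 3 more units.
New max flow = 9. Increase = 3.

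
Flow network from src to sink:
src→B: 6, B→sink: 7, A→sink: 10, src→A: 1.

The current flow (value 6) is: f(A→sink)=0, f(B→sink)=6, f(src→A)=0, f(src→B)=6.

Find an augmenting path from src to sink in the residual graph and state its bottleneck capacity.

src→A→sink, bottleneck 1

Residual along src→A→sink: src→A: 1, A→sink: 10.
Bottleneck = min = 1.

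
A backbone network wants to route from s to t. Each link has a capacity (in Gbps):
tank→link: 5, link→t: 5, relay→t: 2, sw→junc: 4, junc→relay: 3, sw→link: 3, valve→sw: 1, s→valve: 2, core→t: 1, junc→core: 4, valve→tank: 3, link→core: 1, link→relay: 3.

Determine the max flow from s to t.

2

Augment s→valve→sw→link→t: bottleneck 1. Total 1.
Augment s→valve→tank→link→t: bottleneck 1. Total 2.
No augmenting path remains in the residual graph.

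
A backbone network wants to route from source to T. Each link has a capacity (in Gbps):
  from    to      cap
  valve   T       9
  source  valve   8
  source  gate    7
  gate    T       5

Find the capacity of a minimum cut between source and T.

Max flow = 13 (via 2 augmenting paths).
In the residual at optimum, the set reachable from source is {gate, source}.
Cut edges: source→valve (cap 8), gate→T (cap 5). Sum = 13.

13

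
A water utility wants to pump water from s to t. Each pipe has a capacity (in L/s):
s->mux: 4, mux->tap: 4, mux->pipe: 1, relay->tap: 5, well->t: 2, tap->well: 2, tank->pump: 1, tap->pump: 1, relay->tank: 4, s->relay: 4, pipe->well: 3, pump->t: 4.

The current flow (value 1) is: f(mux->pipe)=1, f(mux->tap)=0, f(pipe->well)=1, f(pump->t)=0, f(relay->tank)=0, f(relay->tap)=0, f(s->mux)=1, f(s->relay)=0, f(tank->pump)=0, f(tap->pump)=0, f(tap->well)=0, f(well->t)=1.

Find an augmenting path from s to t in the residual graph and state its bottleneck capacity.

Residual along s->mux->tap->well->t: s->mux: 3, mux->tap: 4, tap->well: 2, well->t: 1.
Bottleneck = min = 1.

s->mux->tap->well->t, bottleneck 1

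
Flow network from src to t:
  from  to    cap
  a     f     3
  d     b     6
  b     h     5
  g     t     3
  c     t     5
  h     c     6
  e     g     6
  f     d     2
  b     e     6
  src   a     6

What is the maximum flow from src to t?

Augment src→a→f→d→b→e→g→t: bottleneck 2. Total 2.
No augmenting path remains in the residual graph.

2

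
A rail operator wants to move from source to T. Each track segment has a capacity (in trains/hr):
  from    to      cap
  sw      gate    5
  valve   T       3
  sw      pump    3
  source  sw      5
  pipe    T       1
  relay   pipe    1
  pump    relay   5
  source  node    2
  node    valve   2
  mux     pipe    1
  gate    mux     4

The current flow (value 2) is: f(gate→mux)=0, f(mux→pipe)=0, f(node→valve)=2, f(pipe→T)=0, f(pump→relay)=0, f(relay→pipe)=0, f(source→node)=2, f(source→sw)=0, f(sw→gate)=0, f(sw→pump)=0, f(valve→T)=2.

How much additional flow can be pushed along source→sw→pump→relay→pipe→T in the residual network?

Residual capacities along the path: source→sw: 5, sw→pump: 3, pump→relay: 5, relay→pipe: 1, pipe→T: 1.
Minimum is 1.

1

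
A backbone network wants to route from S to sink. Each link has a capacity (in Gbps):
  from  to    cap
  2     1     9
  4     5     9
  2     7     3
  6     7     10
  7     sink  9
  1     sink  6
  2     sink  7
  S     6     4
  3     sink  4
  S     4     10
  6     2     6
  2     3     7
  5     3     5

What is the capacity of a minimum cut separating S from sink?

Max flow = 8 (via 2 augmenting paths).
In the residual at optimum, the set reachable from S is {3, 4, 5, S}.
Cut edges: S→6 (cap 4), 3→sink (cap 4). Sum = 8.

8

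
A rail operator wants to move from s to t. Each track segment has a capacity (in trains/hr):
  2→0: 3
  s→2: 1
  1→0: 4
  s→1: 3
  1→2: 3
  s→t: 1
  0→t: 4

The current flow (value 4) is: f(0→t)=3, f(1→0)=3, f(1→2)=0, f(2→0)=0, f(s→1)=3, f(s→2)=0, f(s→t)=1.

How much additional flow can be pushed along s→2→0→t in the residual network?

Residual capacities along the path: s→2: 1, 2→0: 3, 0→t: 1.
Minimum is 1.

1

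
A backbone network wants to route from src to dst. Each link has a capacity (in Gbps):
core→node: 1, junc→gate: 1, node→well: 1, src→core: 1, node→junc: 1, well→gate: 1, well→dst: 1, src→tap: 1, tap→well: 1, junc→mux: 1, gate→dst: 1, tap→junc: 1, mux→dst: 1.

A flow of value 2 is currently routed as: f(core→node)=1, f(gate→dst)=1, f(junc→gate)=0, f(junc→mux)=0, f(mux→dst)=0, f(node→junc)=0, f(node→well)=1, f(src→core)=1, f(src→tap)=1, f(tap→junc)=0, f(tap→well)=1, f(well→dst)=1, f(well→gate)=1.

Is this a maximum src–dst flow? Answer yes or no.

Residual reachable from src: {src}; dst is not reachable.
Saturated cut: src→core, src→tap with total capacity 2 = current flow value. Flow is maximum.

Yes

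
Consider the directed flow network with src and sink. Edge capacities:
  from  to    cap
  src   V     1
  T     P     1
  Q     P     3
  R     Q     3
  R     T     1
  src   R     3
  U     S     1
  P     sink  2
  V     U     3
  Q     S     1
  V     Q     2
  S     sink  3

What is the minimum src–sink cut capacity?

4

Max flow = 4 (via 3 augmenting paths).
In the residual at optimum, the set reachable from src is {src}.
Cut edges: src->V (cap 1), src->R (cap 3). Sum = 4.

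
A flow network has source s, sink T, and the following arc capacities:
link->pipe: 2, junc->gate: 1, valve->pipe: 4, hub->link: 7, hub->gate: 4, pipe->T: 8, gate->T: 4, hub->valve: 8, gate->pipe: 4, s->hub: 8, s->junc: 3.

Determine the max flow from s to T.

9

Augment s->junc->gate->T: bottleneck 1. Total 1.
Augment s->hub->gate->T: bottleneck 3. Total 4.
Augment s->hub->link->pipe->T: bottleneck 2. Total 6.
Augment s->hub->valve->pipe->T: bottleneck 3. Total 9.
No augmenting path remains in the residual graph.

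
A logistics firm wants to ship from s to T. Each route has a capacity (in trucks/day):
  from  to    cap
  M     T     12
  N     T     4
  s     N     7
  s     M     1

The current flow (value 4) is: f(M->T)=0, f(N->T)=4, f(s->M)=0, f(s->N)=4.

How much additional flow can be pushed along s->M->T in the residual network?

1

Residual capacities along the path: s->M: 1, M->T: 12.
Minimum is 1.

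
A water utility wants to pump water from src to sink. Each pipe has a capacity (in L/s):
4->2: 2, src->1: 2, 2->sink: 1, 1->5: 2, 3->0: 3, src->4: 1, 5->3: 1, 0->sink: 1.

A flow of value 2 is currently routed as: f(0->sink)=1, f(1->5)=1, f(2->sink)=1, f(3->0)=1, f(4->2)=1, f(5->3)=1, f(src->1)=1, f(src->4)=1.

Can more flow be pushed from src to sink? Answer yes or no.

Residual reachable from src: {1, 5, src}; sink is not reachable.
Saturated cut: 5->3, src->4 with total capacity 2 = current flow value. Flow is maximum.

No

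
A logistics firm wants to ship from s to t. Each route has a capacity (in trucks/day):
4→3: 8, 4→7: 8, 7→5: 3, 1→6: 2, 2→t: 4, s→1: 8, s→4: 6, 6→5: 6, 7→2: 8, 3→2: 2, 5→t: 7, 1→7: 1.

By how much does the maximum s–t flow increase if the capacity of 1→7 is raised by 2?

Original max flow = 9.
Even with extra capacity on 1→7, another cut of capacity 9 remains binding.
New max flow = 9. Increase = 0.

0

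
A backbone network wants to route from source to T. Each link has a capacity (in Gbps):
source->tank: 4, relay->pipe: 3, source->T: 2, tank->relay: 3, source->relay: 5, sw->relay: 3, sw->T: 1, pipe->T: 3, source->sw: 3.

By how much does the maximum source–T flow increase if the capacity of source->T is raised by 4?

Original max flow = 6.
After raising cap(source->T), augmenting paths through that edge carry 4 more units.
New max flow = 10. Increase = 4.

4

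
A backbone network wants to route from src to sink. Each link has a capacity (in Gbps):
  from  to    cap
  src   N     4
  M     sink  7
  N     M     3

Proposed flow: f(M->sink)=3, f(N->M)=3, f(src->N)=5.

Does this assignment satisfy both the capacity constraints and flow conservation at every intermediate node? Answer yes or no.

No

Capacity violated on src->N: flow 5 > capacity 4.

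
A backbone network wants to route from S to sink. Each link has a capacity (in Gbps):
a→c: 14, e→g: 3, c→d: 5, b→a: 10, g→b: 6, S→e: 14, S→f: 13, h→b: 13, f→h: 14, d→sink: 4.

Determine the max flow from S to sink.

Augment S→f→h→b→a→c→d→sink: bottleneck 4. Total 4.
No augmenting path remains in the residual graph.

4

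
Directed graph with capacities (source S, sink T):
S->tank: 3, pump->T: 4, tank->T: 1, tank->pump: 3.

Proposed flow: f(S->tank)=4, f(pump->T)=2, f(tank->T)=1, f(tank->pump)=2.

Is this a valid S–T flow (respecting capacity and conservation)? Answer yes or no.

Capacity violated on S->tank: flow 4 > capacity 3.

No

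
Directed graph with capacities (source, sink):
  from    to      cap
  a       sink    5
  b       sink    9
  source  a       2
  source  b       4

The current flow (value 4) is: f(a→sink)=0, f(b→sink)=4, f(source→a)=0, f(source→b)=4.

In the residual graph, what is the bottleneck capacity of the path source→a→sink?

2

Residual capacities along the path: source→a: 2, a→sink: 5.
Minimum is 2.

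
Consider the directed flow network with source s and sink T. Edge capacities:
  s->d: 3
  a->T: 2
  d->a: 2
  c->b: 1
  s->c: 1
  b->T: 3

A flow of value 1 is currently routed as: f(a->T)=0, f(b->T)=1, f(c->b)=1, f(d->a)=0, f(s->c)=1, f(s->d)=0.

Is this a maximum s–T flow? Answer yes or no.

No

Residual path s->d->a->T has bottleneck 2 > 0.
Pushing 2 along it raises the flow to 3, so the given flow is not maximum.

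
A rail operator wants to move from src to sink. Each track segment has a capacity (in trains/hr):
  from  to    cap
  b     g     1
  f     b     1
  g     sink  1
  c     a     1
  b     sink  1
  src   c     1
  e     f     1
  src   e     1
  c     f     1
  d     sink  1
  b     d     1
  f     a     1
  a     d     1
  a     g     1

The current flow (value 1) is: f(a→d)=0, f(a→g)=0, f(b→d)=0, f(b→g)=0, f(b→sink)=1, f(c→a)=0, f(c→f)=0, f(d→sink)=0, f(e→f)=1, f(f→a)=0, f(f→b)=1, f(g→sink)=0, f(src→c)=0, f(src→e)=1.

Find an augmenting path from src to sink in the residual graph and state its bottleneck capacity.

Residual along src→c→a→g→sink: src→c: 1, c→a: 1, a→g: 1, g→sink: 1.
Bottleneck = min = 1.

src→c→a→g→sink, bottleneck 1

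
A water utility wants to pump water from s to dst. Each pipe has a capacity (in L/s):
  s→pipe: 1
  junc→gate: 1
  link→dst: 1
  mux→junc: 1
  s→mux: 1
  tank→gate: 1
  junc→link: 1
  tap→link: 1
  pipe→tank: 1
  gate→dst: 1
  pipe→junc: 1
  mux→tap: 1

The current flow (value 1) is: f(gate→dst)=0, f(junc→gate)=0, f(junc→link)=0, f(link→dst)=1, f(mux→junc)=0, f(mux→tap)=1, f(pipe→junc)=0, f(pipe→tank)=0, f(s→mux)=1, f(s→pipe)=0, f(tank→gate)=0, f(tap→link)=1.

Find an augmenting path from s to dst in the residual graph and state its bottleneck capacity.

s→pipe→junc→gate→dst, bottleneck 1

Residual along s→pipe→junc→gate→dst: s→pipe: 1, pipe→junc: 1, junc→gate: 1, gate→dst: 1.
Bottleneck = min = 1.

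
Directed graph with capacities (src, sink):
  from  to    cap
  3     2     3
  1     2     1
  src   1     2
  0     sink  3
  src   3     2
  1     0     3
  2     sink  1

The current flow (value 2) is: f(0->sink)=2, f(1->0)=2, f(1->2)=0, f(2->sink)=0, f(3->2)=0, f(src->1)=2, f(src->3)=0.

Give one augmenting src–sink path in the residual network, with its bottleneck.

Residual along src->3->2->sink: src->3: 2, 3->2: 3, 2->sink: 1.
Bottleneck = min = 1.

src->3->2->sink, bottleneck 1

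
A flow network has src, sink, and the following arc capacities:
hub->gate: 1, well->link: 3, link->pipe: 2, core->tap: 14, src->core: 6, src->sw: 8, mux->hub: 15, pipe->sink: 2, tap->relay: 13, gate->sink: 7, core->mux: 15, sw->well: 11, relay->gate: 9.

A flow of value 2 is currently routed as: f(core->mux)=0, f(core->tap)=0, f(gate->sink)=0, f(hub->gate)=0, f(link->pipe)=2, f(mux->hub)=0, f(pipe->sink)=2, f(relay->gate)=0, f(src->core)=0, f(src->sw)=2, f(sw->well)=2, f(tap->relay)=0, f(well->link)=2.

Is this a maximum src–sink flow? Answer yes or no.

No

Residual path src->core->tap->relay->gate->sink has bottleneck 6 > 0.
Pushing 6 along it raises the flow to 8, so the given flow is not maximum.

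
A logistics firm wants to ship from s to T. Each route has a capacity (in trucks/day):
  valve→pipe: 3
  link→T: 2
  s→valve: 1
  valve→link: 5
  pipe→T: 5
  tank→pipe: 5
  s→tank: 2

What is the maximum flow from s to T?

3

Augment s→valve→link→T: bottleneck 1. Total 1.
Augment s→tank→pipe→T: bottleneck 2. Total 3.
No augmenting path remains in the residual graph.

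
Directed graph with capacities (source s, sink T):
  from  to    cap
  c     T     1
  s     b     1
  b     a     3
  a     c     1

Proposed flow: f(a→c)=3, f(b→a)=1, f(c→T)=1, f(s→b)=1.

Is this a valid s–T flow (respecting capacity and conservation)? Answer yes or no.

Capacity violated on a→c: flow 3 > capacity 1.

No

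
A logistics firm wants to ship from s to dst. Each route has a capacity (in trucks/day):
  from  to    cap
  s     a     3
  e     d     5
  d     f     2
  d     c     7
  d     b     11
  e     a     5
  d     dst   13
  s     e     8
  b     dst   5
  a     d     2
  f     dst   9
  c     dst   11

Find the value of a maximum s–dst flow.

7

Augment s→e→d→dst: bottleneck 5. Total 5.
Augment s→a→d→dst: bottleneck 2. Total 7.
No augmenting path remains in the residual graph.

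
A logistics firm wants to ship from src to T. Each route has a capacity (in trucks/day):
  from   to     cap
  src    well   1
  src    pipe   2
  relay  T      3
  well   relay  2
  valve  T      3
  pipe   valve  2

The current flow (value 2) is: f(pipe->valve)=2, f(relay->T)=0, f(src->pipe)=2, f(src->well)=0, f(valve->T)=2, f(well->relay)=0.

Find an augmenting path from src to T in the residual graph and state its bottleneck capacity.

src->well->relay->T, bottleneck 1

Residual along src->well->relay->T: src->well: 1, well->relay: 2, relay->T: 3.
Bottleneck = min = 1.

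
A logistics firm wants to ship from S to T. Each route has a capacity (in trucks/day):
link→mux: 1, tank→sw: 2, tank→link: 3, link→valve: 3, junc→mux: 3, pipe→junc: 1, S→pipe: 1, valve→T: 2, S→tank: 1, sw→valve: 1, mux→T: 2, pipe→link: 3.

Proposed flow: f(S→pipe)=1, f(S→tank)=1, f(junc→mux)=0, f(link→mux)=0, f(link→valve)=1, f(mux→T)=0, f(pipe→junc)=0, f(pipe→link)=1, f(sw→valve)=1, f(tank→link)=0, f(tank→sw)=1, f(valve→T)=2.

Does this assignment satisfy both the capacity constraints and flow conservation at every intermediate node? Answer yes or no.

Yes

Every edge has 0 ≤ f(e) ≤ cap(e).
At each intermediate node, inflow equals outflow.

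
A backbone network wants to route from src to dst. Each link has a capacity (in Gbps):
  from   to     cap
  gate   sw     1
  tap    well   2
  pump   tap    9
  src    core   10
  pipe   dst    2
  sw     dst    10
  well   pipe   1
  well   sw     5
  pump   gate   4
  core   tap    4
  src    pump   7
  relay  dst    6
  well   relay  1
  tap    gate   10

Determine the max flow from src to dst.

3

Augment src->pump->gate->sw->dst: bottleneck 1. Total 1.
Augment src->pump->tap->well->pipe->dst: bottleneck 1. Total 2.
Augment src->pump->tap->well->sw->dst: bottleneck 1. Total 3.
No augmenting path remains in the residual graph.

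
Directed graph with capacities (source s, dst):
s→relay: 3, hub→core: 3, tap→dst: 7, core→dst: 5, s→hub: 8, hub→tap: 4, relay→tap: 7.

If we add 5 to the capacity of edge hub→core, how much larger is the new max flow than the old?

Original max flow = 10.
After raising cap(hub→core), augmenting paths through that edge carry 1 more unit.
New max flow = 11. Increase = 1.

1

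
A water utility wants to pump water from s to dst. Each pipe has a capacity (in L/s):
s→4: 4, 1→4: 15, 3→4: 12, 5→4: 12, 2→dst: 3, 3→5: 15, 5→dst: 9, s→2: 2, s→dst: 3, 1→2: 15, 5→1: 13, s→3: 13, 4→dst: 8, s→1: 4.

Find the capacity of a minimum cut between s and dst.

23

Max flow = 23 (via 6 augmenting paths).
In the residual at optimum, the set reachable from s is {1, 2, 3, 4, 5, s}.
Cut edges: s→dst (cap 3), 5→dst (cap 9), 2→dst (cap 3), 4→dst (cap 8). Sum = 23.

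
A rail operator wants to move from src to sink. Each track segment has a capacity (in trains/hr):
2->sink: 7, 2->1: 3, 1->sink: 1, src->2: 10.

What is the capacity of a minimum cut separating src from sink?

Max flow = 8 (via 2 augmenting paths).
In the residual at optimum, the set reachable from src is {1, 2, src}.
Cut edges: 2->sink (cap 7), 1->sink (cap 1). Sum = 8.

8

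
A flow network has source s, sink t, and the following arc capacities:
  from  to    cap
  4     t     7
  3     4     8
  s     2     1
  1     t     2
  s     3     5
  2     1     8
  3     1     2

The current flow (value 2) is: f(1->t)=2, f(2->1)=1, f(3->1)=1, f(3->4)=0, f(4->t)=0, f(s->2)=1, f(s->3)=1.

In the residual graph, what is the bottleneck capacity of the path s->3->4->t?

4

Residual capacities along the path: s->3: 4, 3->4: 8, 4->t: 7.
Minimum is 4.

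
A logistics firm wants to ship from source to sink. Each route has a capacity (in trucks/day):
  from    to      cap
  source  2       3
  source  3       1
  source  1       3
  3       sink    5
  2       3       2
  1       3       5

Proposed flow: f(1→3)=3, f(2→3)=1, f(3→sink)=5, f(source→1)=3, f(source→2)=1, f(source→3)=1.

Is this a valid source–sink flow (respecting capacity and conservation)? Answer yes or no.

Yes

Every edge has 0 ≤ f(e) ≤ cap(e).
At each intermediate node, inflow equals outflow.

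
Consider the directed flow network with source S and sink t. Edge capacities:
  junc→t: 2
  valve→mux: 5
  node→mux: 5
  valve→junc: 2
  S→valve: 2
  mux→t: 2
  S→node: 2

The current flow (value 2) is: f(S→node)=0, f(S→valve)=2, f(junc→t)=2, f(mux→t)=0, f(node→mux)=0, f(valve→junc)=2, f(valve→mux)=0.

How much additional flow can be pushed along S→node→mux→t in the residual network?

Residual capacities along the path: S→node: 2, node→mux: 5, mux→t: 2.
Minimum is 2.

2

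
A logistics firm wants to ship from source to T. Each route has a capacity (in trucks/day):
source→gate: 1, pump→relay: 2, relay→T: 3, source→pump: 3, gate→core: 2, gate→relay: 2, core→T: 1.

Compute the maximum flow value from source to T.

3

Augment source→pump→relay→T: bottleneck 2. Total 2.
Augment source→gate→relay→T: bottleneck 1. Total 3.
No augmenting path remains in the residual graph.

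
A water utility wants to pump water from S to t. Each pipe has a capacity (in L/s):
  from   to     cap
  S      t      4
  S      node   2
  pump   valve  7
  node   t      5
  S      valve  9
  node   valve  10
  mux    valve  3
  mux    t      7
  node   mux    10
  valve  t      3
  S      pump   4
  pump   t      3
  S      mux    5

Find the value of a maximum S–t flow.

Augment S->t: bottleneck 4. Total 4.
Augment S->node->t: bottleneck 2. Total 6.
Augment S->mux->t: bottleneck 5. Total 11.
Augment S->pump->t: bottleneck 3. Total 14.
Augment S->valve->t: bottleneck 3. Total 17.
No augmenting path remains in the residual graph.

17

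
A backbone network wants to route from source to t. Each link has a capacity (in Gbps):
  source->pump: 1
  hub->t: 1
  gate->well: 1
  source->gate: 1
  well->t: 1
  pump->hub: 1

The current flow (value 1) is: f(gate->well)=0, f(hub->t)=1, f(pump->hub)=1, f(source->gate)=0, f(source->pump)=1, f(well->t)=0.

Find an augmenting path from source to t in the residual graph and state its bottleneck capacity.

Residual along source->gate->well->t: source->gate: 1, gate->well: 1, well->t: 1.
Bottleneck = min = 1.

source->gate->well->t, bottleneck 1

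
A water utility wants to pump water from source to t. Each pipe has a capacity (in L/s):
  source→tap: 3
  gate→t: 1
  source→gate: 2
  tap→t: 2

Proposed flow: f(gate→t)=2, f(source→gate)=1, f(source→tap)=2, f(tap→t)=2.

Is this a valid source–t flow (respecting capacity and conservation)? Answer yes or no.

Capacity violated on gate→t: flow 2 > capacity 1.

No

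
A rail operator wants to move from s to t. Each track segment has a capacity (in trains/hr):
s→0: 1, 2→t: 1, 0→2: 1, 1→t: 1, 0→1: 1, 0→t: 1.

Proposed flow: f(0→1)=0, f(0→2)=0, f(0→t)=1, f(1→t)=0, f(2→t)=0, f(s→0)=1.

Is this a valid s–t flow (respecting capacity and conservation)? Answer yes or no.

Every edge has 0 ≤ f(e) ≤ cap(e).
At each intermediate node, inflow equals outflow.

Yes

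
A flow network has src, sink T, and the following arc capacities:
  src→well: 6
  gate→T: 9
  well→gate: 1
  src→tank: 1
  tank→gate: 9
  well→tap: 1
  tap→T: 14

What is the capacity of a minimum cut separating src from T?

3

Max flow = 3 (via 3 augmenting paths).
In the residual at optimum, the set reachable from src is {src, well}.
Cut edges: src→tank (cap 1), well→gate (cap 1), well→tap (cap 1). Sum = 3.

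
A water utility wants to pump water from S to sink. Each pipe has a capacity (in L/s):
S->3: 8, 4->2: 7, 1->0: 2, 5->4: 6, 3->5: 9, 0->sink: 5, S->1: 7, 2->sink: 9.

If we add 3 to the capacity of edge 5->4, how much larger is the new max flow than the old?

Original max flow = 8.
After raising cap(5->4), augmenting paths through that edge carry 1 more unit.
New max flow = 9. Increase = 1.

1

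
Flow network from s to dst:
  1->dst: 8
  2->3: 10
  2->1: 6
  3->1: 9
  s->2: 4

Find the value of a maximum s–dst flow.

4

Augment s->2->1->dst: bottleneck 4. Total 4.
No augmenting path remains in the residual graph.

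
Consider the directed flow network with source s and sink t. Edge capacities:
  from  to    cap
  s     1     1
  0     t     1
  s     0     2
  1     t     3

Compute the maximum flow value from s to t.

Augment s→0→t: bottleneck 1. Total 1.
Augment s→1→t: bottleneck 1. Total 2.
No augmenting path remains in the residual graph.

2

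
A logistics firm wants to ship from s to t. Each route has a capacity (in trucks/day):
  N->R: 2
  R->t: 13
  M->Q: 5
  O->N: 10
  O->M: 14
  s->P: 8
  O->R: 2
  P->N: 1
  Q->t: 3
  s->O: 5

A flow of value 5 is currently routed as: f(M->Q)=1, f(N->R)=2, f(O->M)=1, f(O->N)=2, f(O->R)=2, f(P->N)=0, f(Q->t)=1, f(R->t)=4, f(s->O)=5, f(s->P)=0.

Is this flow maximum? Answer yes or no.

No

Residual path s->P->N->O->M->Q->t has bottleneck 1 > 0.
Pushing 1 along it raises the flow to 6, so the given flow is not maximum.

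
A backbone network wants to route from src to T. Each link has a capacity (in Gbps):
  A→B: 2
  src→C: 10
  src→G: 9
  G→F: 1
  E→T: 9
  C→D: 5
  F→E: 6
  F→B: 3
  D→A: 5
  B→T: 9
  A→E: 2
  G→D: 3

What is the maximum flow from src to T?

5

Augment src→G→F→B→T: bottleneck 1. Total 1.
Augment src→C→D→A→E→T: bottleneck 2. Total 3.
Augment src→C→D→A→B→T: bottleneck 2. Total 5.
No augmenting path remains in the residual graph.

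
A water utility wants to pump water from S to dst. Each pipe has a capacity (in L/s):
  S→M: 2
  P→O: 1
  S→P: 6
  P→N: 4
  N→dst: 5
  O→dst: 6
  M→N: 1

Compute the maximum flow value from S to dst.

6

Augment S→P→O→dst: bottleneck 1. Total 1.
Augment S→P→N→dst: bottleneck 4. Total 5.
Augment S→M→N→dst: bottleneck 1. Total 6.
No augmenting path remains in the residual graph.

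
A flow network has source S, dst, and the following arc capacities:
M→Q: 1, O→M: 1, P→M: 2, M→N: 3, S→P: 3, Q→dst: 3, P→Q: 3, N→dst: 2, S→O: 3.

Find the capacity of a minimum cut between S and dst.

4

Max flow = 4 (via 2 augmenting paths).
In the residual at optimum, the set reachable from S is {O, S}.
Cut edges: S→P (cap 3), O→M (cap 1). Sum = 4.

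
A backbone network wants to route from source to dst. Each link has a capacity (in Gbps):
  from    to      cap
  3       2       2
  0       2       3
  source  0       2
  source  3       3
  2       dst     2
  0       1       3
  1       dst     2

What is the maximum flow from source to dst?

Augment source→3→2→dst: bottleneck 2. Total 2.
Augment source→0→1→dst: bottleneck 2. Total 4.
No augmenting path remains in the residual graph.

4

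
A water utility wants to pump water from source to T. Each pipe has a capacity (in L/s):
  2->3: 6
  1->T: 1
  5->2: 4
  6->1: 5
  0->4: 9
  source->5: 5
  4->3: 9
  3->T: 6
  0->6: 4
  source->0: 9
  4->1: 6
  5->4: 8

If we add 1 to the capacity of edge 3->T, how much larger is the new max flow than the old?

1

Original max flow = 7.
After raising cap(3->T), augmenting paths through that edge carry 1 more unit.
New max flow = 8. Increase = 1.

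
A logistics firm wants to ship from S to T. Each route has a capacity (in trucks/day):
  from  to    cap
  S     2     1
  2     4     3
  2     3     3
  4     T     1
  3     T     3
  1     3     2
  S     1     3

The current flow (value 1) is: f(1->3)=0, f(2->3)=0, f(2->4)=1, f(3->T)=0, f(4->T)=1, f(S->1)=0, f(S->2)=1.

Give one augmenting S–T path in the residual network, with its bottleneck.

Residual along S->1->3->T: S->1: 3, 1->3: 2, 3->T: 3.
Bottleneck = min = 2.

S->1->3->T, bottleneck 2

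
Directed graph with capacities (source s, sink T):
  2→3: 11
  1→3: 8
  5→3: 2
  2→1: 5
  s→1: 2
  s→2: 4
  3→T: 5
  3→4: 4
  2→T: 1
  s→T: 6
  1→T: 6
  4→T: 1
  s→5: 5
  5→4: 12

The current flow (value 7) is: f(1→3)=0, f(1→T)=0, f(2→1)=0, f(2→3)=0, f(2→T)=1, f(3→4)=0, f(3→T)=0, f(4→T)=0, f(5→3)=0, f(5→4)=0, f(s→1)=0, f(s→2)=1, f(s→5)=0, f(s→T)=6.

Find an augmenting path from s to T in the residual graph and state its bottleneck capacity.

Residual along s→1→T: s→1: 2, 1→T: 6.
Bottleneck = min = 2.

s→1→T, bottleneck 2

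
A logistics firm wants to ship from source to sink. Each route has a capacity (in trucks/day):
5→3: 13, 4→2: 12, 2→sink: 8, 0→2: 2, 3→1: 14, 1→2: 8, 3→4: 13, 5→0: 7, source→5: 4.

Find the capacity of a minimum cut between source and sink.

Max flow = 4 (via 2 augmenting paths).
In the residual at optimum, the set reachable from source is {source}.
Cut edges: source→5 (cap 4). Sum = 4.

4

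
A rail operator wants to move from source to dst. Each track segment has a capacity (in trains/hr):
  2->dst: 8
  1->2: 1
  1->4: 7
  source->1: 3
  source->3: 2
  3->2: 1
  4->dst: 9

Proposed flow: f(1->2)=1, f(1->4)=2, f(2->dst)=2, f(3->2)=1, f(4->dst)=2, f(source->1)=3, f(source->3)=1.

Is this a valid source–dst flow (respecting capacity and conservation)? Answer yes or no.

Yes

Every edge has 0 ≤ f(e) ≤ cap(e).
At each intermediate node, inflow equals outflow.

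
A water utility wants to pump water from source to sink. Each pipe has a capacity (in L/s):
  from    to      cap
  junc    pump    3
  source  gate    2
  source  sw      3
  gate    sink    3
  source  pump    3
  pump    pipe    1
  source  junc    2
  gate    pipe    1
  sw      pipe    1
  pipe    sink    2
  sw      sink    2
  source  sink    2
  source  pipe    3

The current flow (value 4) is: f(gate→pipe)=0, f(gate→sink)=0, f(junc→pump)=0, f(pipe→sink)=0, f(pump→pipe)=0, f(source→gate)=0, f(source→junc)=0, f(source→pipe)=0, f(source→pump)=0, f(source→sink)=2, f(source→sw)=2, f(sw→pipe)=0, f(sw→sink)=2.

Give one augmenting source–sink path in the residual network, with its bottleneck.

source→gate→sink, bottleneck 2

Residual along source→gate→sink: source→gate: 2, gate→sink: 3.
Bottleneck = min = 2.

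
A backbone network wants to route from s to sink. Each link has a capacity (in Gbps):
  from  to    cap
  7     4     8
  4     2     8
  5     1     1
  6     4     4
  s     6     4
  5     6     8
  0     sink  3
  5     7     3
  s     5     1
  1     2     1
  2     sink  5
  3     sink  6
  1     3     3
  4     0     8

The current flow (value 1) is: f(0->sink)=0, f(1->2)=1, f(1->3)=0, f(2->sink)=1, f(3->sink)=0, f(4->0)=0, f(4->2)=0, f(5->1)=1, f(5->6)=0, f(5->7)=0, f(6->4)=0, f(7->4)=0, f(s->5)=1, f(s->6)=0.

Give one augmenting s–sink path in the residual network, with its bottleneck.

s->6->4->0->sink, bottleneck 3

Residual along s->6->4->0->sink: s->6: 4, 6->4: 4, 4->0: 8, 0->sink: 3.
Bottleneck = min = 3.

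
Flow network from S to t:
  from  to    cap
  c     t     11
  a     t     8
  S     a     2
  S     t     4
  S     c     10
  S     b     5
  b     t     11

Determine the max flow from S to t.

Augment S->t: bottleneck 4. Total 4.
Augment S->c->t: bottleneck 10. Total 14.
Augment S->a->t: bottleneck 2. Total 16.
Augment S->b->t: bottleneck 5. Total 21.
No augmenting path remains in the residual graph.

21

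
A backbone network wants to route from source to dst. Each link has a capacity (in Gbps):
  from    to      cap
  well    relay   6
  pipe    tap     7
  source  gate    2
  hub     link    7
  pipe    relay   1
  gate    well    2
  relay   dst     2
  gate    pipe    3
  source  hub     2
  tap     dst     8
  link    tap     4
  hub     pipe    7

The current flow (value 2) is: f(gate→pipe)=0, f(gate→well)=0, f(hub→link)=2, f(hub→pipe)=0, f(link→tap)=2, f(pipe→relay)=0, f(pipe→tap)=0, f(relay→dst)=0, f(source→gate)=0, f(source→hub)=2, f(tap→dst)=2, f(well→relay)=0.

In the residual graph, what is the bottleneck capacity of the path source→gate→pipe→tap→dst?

Residual capacities along the path: source→gate: 2, gate→pipe: 3, pipe→tap: 7, tap→dst: 6.
Minimum is 2.

2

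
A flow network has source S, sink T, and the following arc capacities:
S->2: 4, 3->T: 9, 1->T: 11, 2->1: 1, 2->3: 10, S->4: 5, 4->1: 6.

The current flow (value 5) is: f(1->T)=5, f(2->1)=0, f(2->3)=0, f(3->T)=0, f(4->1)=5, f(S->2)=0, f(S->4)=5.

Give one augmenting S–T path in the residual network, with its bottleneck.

S->2->1->T, bottleneck 1

Residual along S->2->1->T: S->2: 4, 2->1: 1, 1->T: 6.
Bottleneck = min = 1.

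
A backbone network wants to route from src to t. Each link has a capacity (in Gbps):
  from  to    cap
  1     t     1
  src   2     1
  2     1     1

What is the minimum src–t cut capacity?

1

Max flow = 1 (via 1 augmenting path).
In the residual at optimum, the set reachable from src is {src}.
Cut edges: src->2 (cap 1). Sum = 1.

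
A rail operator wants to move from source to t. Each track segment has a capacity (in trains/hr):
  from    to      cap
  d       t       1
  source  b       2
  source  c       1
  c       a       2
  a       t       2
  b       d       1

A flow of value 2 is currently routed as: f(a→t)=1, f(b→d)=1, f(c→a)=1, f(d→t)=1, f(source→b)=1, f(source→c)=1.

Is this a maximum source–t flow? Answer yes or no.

Yes

Residual reachable from source: {b, source}; t is not reachable.
Saturated cut: b→d, source→c with total capacity 2 = current flow value. Flow is maximum.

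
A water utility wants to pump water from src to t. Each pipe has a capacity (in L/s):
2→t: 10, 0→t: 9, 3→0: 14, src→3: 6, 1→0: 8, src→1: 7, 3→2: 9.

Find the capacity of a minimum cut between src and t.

Max flow = 13 (via 2 augmenting paths).
In the residual at optimum, the set reachable from src is {src}.
Cut edges: src→3 (cap 6), src→1 (cap 7). Sum = 13.

13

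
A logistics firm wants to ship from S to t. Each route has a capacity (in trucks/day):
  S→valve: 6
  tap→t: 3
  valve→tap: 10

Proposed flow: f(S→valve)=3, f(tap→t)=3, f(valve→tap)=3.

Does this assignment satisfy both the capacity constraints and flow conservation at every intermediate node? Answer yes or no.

Every edge has 0 ≤ f(e) ≤ cap(e).
At each intermediate node, inflow equals outflow.

Yes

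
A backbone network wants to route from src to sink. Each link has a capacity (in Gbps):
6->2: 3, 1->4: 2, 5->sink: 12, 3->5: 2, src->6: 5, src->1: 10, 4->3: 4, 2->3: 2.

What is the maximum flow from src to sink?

2

Augment src->6->2->3->5->sink: bottleneck 2. Total 2.
No augmenting path remains in the residual graph.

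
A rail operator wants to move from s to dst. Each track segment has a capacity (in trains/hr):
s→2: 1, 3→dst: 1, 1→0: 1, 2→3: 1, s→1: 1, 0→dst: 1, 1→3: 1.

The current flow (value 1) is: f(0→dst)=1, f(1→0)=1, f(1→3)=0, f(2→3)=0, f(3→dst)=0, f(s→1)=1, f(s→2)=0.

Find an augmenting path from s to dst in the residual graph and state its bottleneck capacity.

s→2→3→dst, bottleneck 1

Residual along s→2→3→dst: s→2: 1, 2→3: 1, 3→dst: 1.
Bottleneck = min = 1.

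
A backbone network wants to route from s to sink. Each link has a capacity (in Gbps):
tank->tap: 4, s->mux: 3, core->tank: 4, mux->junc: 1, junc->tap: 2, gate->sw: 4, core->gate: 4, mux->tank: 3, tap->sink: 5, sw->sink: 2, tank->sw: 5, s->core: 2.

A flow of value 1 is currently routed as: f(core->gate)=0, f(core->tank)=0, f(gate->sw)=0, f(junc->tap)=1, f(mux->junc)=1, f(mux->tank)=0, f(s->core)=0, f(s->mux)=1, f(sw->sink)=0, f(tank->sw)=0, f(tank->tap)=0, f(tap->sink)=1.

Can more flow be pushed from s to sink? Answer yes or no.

Residual path s->mux->tank->tap->sink has bottleneck 2 > 0.
Pushing 2 along it raises the flow to 3, so the given flow is not maximum.

Yes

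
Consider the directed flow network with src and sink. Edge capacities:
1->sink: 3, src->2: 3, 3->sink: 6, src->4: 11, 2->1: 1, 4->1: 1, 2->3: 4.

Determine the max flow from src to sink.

4

Augment src->4->1->sink: bottleneck 1. Total 1.
Augment src->2->1->sink: bottleneck 1. Total 2.
Augment src->2->3->sink: bottleneck 2. Total 4.
No augmenting path remains in the residual graph.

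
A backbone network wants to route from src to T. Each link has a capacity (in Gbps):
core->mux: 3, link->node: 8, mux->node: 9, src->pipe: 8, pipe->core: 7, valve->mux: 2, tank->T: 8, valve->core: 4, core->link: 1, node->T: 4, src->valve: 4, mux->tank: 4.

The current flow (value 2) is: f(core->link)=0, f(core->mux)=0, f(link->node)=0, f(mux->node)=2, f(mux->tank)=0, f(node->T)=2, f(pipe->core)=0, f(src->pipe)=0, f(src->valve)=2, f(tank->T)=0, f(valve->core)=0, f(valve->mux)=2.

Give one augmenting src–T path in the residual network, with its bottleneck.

Residual along src->valve->core->mux->node->T: src->valve: 2, valve->core: 4, core->mux: 3, mux->node: 7, node->T: 2.
Bottleneck = min = 2.

src->valve->core->mux->node->T, bottleneck 2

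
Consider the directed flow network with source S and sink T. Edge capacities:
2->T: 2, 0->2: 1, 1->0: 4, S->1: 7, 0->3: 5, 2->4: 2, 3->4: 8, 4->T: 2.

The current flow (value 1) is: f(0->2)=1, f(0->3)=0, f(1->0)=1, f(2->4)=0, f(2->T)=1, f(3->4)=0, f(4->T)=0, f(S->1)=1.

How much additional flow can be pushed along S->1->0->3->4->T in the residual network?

2

Residual capacities along the path: S->1: 6, 1->0: 3, 0->3: 5, 3->4: 8, 4->T: 2.
Minimum is 2.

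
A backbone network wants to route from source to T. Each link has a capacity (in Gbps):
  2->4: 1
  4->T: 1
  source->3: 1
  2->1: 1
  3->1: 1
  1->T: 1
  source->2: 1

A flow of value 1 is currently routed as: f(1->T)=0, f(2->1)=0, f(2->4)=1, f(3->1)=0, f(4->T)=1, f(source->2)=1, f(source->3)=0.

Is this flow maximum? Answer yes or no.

Residual path source->3->1->T has bottleneck 1 > 0.
Pushing 1 along it raises the flow to 2, so the given flow is not maximum.

No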